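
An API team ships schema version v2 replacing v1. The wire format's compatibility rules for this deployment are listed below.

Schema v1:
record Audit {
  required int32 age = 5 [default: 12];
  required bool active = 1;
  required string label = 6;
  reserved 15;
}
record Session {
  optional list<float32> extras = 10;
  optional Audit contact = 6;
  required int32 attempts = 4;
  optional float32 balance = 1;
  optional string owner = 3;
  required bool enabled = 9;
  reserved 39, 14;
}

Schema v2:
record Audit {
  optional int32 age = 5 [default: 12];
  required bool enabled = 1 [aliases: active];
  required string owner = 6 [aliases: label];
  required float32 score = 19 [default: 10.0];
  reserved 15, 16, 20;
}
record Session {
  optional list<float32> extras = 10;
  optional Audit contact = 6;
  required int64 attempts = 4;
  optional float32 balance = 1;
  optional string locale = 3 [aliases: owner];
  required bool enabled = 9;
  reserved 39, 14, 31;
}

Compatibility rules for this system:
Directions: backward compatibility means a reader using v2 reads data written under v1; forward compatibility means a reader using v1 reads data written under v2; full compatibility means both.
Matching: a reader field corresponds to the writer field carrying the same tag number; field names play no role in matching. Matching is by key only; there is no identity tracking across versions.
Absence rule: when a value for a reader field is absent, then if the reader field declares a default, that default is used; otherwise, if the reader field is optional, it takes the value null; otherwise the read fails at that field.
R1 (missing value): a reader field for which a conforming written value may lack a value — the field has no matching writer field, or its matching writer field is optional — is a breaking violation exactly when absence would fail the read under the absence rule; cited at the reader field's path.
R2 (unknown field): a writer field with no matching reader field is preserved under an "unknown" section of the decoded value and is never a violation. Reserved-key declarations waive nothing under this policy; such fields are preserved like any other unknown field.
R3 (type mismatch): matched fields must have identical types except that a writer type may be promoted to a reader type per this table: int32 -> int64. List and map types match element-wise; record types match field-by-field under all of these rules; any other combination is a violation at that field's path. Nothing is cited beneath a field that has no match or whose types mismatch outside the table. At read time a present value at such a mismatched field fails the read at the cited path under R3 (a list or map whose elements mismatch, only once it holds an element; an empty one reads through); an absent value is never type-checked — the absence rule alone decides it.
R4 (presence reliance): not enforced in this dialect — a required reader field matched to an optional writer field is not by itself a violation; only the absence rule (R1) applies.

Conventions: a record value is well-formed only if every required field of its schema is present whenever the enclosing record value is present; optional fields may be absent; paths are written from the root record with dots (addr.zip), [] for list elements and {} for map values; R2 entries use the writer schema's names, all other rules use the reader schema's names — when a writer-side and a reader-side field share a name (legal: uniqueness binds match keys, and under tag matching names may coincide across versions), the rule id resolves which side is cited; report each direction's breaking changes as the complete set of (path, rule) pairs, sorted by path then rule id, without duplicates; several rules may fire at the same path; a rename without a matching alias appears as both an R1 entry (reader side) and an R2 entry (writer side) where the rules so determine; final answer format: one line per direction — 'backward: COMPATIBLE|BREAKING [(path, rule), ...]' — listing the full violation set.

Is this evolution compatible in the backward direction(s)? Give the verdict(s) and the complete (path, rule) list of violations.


backward: COMPATIBLE []

the writer's type comes first in each Session pair
backward for Session (reader v2, writer v1):
  extras: list<float32> -> list<float32>, writer optional; from extras
  contact: Audit -> Audit, writer optional; from contact
  attempts: int32 -> int64, writer required; from attempts
  balance: float32 -> float32, writer optional; from balance
  locale: string -> string, writer optional; from owner
  enabled: bool -> bool, writer required; from enabled
  contact.age: int32 -> int32, writer required; from contact.age
  contact.enabled: bool -> bool, writer required; from contact.active
  contact.owner: string -> string, writer required; from contact.label
  contact.score: no writer match
  => no violations; backward on Session: COMPATIBLE
remaining Session differences; none change what is asked:
  added field score to record Audit: required float32, tag 19, default 10.0 (in v2 it sits last) -> inert for the asked Session verdict: nothing fires
  field age in record Audit: required changed to optional -> inert for the asked Session verdict: nothing fires
  field attempts in record Session: type int32 changed to int64 -> matters only for Session's forward compatibility — outside the asked direction
  renamed field active to enabled in record Audit (alias active declared on the renamed field) -> inert for the asked Session verdict: nothing fires
  renamed field label to owner in record Audit (alias label declared on the renamed field) -> inert for the asked Session verdict: nothing fires
  renamed field owner to locale in record Session (alias owner declared on the renamed field) -> inert for the asked Session verdict: nothing fires


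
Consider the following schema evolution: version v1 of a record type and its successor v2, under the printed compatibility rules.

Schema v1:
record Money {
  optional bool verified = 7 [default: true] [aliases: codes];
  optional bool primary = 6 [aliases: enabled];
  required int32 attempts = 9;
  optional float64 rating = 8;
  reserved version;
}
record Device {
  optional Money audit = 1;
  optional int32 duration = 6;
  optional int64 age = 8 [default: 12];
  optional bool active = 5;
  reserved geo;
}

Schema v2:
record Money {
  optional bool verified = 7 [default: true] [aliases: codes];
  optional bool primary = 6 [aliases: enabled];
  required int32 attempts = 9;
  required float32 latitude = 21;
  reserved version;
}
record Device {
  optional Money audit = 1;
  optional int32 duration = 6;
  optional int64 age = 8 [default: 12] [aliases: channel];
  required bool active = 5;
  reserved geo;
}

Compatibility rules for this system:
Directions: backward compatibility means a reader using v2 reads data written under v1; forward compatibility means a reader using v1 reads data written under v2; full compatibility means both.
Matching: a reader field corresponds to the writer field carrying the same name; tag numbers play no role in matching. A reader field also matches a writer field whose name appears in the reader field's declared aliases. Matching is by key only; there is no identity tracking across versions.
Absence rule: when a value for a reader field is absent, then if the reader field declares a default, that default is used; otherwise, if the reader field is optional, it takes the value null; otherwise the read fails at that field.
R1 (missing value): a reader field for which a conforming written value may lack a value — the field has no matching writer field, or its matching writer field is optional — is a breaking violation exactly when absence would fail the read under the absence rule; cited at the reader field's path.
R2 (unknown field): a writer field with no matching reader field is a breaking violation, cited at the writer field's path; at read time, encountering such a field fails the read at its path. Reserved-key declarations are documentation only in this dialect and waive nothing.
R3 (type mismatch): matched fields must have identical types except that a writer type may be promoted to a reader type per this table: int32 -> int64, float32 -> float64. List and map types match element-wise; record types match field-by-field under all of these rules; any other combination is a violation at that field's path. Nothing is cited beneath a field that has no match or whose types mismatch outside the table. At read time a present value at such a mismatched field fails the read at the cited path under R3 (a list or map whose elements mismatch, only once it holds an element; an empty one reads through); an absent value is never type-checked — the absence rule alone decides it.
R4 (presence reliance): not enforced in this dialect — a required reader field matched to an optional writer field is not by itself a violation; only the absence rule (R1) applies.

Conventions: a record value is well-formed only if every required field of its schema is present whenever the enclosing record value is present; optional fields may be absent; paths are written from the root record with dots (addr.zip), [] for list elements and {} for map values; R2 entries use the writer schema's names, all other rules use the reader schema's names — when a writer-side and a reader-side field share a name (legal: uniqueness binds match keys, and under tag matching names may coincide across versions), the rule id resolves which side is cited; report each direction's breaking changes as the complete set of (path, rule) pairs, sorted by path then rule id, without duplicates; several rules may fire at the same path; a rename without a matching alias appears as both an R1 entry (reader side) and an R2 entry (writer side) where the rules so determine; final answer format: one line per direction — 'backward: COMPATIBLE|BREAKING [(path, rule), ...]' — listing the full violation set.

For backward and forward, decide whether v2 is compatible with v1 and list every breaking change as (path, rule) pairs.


backward: BREAKING [(active, R1), (audit.latitude, R1), (audit.rating, R2)]; forward: BREAKING [(audit.latitude, R2)]

the writer's type comes first in each Device pair
backward pass over Device, reader schema v2, writer schema v1:
  writer optional, Money -> Money: reader audit maps from writer audit
  writer optional, int32 -> int32: reader duration maps from writer duration
  writer optional, int64 -> int64: reader age maps from writer age
  writer optional, bool -> bool: reader active maps from writer active
  writer optional, bool -> bool: reader audit.verified maps from writer audit.verified
  writer optional, bool -> bool: reader audit.primary maps from writer audit.primary
  writer required, int32 -> int32: reader audit.attempts maps from writer audit.attempts
  audit.latitude: no writer match
  audit.rating (writer side), unknown to reader
  violation R1 at active
  violation R1 at audit.latitude
  violation R2 at audit.rating
  => backward: BREAKING (3)
forward pass over Device, reader schema v1, writer schema v2:
  writer optional, Money -> Money: reader audit maps from writer audit
  writer optional, int32 -> int32: reader duration maps from writer duration
  writer optional, int64 -> int64: reader age maps from writer age
  writer required, bool -> bool: reader active maps from writer active
  writer optional, bool -> bool: reader audit.verified maps from writer audit.verified
  writer optional, bool -> bool: reader audit.primary maps from writer audit.primary
  writer required, int32 -> int32: reader audit.attempts maps from writer audit.attempts
  audit.rating: no writer match
  audit.latitude (writer side), unknown to reader
  violation R2 at audit.latitude
  => forward: BREAKING (1)


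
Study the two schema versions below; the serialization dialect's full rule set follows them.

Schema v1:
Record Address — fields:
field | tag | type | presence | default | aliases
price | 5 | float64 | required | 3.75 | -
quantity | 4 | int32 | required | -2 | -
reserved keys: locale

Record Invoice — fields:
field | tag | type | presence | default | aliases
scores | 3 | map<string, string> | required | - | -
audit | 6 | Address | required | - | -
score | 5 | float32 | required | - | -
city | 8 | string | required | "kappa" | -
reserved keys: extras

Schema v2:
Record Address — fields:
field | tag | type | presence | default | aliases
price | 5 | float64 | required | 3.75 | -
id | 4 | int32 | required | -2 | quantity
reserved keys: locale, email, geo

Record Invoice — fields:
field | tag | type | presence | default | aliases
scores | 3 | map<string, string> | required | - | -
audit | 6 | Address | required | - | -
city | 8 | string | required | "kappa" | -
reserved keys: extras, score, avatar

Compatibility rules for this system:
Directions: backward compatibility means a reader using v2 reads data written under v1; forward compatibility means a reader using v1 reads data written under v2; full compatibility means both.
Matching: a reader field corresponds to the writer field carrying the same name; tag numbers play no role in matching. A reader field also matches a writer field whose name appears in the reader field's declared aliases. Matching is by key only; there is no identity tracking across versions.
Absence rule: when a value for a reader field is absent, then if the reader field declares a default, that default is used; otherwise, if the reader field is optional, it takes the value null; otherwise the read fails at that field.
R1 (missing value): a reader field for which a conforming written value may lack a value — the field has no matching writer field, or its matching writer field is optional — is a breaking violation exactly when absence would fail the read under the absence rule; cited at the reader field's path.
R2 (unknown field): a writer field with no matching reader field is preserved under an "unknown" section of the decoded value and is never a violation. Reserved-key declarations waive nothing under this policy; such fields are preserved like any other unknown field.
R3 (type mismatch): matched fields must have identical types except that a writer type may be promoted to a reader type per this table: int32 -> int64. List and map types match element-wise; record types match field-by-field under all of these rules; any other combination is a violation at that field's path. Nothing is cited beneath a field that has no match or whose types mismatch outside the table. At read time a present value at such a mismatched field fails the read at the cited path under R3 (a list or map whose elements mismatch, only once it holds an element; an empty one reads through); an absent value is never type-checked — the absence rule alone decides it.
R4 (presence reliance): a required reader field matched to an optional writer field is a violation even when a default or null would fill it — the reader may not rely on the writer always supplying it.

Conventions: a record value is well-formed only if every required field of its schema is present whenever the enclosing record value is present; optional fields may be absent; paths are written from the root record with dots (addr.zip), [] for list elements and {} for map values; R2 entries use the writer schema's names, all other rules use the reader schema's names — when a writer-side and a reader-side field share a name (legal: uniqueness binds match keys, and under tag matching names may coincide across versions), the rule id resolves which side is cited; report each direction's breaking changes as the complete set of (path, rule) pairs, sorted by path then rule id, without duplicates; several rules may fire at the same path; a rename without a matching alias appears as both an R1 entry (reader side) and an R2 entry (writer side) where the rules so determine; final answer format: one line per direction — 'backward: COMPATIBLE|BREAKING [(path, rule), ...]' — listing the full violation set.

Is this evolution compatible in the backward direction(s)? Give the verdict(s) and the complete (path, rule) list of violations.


backward: COMPATIBLE []

in Invoice below, arrows point writer -> reader
checking backward for Invoice: reader v2 against writer v1:
  scores: map<string, string> -> map<string, string>, writer required; from scores
  audit: Address -> Address, writer required; from audit
  city: string -> string, writer required; from city
  leftover writer field: score
  audit.price: float64 -> float64, writer required; from audit.price
  audit.id: int32 -> int32, writer required; from audit.quantity
  => no violations; backward on Invoice: COMPATIBLE
checking off the Invoice differences that do not matter here:
  removed field score from record Invoice (its key "score" joins the reserved list) -> fires only in the forward direction of Invoice, which is not asked here
  renamed field quantity to id in record Address (alias quantity declared on the renamed field) -> no rule fires on it in Invoice's dialect; the asked verdict holds


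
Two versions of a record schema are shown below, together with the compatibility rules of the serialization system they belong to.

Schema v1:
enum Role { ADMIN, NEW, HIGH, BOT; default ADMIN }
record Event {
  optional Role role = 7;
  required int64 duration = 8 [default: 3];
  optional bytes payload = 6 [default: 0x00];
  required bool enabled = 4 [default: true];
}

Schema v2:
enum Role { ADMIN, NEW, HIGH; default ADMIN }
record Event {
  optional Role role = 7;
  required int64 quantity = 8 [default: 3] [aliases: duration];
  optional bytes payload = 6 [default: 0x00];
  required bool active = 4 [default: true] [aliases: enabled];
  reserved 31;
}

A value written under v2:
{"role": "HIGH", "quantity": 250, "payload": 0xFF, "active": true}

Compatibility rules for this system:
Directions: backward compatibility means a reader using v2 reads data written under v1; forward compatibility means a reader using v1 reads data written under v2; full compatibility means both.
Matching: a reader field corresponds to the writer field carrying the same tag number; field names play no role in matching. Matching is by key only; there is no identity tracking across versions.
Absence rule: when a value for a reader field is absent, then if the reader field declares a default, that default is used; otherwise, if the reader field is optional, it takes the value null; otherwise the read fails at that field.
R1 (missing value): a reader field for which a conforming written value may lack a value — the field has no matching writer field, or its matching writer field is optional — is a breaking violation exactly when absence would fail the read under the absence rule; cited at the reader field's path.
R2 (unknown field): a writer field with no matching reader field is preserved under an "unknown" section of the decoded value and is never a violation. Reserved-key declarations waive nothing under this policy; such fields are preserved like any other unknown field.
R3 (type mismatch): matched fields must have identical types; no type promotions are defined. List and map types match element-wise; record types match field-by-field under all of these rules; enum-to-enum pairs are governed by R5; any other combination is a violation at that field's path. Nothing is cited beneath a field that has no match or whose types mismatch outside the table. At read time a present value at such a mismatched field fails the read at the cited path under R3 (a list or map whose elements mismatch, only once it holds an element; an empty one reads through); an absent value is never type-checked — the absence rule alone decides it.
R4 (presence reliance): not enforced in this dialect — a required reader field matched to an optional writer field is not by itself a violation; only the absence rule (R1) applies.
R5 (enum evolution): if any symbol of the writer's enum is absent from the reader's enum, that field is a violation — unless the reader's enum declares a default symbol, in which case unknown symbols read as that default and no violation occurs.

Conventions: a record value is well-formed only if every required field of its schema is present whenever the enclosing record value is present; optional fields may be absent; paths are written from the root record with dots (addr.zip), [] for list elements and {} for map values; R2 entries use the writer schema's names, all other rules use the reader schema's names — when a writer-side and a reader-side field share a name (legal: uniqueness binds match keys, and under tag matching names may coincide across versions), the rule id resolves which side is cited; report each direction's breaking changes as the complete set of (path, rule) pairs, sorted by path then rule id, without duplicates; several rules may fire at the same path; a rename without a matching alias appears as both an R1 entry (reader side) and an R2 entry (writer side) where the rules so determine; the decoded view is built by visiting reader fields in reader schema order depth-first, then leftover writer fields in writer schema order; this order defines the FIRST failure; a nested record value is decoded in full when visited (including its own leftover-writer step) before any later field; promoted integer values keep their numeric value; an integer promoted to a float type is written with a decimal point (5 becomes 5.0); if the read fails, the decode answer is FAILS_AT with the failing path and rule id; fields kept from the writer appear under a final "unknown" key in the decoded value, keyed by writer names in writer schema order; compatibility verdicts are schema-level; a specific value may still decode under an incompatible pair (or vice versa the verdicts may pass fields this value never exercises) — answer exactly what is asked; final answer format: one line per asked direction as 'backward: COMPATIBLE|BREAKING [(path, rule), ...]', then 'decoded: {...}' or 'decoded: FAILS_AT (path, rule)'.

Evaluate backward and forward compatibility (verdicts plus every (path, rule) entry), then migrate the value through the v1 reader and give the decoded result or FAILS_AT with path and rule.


backward: COMPATIBLE []; forward: COMPATIBLE []; decoded: {"role": "HIGH", "duration": 250, "payload": 0xFF, "enabled": true}

the writer's type comes first in each Event pair
backward analysis of Event with v2 as reader and v1 as writer:
  role: Role -> Role, writer optional; from role
  quantity: int64 -> int64, writer required; from duration
  payload: bytes -> bytes, writer optional; from payload
  active: bool -> bool, writer required; from enabled
  => backward verdict for Event: COMPATIBLE, no violations
forward analysis of Event with v1 as reader and v2 as writer:
  role: Role -> Role, writer optional; from role
  duration: int64 -> int64, writer required; from quantity
  payload: bytes -> bytes, writer optional; from payload
  enabled: bool -> bool, writer required; from active
  => forward verdict for Event: COMPATIBLE, no violations
migrating the Event value to v1:
  role := "HIGH"
  duration := 250 (from writer quantity)
  payload := 0xFF
  enabled := true (from writer active)
  => decoded: {"role": "HIGH", "duration": 250, "payload": 0xFF, "enabled": true}


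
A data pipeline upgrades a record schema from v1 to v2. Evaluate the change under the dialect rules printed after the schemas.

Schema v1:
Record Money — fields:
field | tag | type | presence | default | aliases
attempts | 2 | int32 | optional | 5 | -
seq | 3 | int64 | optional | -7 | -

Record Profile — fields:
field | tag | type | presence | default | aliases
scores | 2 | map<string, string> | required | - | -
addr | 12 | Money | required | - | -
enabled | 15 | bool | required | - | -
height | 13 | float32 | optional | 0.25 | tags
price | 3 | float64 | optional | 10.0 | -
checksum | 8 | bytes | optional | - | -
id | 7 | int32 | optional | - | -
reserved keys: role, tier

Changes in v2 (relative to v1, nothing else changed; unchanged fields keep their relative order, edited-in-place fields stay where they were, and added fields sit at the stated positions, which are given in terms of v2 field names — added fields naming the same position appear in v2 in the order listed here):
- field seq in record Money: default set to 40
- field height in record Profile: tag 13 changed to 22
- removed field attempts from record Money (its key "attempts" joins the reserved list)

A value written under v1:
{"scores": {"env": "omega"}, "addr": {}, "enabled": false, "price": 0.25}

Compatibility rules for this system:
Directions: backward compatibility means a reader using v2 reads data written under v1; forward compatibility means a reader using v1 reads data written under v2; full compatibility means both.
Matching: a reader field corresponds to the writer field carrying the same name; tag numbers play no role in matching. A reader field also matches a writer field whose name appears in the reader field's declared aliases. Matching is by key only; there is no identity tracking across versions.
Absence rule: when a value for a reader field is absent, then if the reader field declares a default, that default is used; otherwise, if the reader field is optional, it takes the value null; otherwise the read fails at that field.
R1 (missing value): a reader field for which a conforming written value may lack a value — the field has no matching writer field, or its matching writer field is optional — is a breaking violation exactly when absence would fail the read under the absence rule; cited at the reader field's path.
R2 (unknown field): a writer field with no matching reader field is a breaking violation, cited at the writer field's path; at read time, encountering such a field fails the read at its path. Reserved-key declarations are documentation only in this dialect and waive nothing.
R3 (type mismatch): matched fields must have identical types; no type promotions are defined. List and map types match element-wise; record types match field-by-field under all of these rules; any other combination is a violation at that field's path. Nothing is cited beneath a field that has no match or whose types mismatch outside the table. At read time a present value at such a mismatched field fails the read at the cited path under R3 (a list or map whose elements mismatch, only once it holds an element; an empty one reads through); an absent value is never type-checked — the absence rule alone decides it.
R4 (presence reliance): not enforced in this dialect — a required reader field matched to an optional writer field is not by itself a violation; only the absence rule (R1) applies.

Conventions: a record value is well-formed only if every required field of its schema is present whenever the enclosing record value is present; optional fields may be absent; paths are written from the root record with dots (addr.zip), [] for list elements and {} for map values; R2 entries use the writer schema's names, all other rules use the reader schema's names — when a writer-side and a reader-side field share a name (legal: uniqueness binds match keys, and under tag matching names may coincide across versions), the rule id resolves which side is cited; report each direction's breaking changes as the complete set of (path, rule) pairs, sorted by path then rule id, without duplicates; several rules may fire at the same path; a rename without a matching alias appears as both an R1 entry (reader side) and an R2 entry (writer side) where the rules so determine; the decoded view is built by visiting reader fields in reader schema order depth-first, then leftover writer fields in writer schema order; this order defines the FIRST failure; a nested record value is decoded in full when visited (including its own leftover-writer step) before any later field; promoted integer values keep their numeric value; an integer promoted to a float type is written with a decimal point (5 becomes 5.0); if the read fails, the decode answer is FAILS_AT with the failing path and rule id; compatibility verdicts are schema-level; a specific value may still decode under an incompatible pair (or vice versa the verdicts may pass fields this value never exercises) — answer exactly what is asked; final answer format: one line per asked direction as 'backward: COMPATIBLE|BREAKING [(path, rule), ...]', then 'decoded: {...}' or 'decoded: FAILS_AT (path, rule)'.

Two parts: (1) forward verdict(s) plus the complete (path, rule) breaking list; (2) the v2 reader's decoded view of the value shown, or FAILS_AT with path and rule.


forward: COMPATIBLE []; decoded: {"scores": {"env": "omega"}, "addr": {"seq": 40}, "enabled": false, "height": 0.25, "price": 0.25, "checksum": null, "id": null}

the writer's type comes first in each Profile pair
forward pass over Profile, reader schema v1, writer schema v2:
  map<string, string> -> map<string, string>, writer required: scores aligns to scores
  Money -> Money, writer required: addr aligns to addr
  bool -> bool, writer required: enabled aligns to enabled
  float32 -> float32, writer optional: height aligns to height
  float64 -> float64, writer optional: price aligns to price
  bytes -> bytes, writer optional: checksum aligns to checksum
  int32 -> int32, writer optional: id aligns to id
  addr.attempts: no writer match
  int64 -> int64, writer optional: addr.seq aligns to addr.seq
  => forward verdict for Profile: COMPATIBLE, no violations
decode walk for Profile under reader schema v2:
  scores := {"env": "omega"}
  addr.seq := 40 (absent -> default)
  enabled := false
  height := 0.25 (absent -> default)
  price := 0.25
  checksum := null (absent, optional -> null)
  id := null (absent, optional -> null)
  => decoded: {"scores": {"env": "omega"}, "addr": {"seq": 40}, "enabled": false, "height": 0.25, "price": 0.25, "checksum": null, "id": null}
remaining Profile differences; none change what is asked:
  field height in record Profile: tag 13 changed to 22 -> triggers nothing under Profile's printed rules — same verdict


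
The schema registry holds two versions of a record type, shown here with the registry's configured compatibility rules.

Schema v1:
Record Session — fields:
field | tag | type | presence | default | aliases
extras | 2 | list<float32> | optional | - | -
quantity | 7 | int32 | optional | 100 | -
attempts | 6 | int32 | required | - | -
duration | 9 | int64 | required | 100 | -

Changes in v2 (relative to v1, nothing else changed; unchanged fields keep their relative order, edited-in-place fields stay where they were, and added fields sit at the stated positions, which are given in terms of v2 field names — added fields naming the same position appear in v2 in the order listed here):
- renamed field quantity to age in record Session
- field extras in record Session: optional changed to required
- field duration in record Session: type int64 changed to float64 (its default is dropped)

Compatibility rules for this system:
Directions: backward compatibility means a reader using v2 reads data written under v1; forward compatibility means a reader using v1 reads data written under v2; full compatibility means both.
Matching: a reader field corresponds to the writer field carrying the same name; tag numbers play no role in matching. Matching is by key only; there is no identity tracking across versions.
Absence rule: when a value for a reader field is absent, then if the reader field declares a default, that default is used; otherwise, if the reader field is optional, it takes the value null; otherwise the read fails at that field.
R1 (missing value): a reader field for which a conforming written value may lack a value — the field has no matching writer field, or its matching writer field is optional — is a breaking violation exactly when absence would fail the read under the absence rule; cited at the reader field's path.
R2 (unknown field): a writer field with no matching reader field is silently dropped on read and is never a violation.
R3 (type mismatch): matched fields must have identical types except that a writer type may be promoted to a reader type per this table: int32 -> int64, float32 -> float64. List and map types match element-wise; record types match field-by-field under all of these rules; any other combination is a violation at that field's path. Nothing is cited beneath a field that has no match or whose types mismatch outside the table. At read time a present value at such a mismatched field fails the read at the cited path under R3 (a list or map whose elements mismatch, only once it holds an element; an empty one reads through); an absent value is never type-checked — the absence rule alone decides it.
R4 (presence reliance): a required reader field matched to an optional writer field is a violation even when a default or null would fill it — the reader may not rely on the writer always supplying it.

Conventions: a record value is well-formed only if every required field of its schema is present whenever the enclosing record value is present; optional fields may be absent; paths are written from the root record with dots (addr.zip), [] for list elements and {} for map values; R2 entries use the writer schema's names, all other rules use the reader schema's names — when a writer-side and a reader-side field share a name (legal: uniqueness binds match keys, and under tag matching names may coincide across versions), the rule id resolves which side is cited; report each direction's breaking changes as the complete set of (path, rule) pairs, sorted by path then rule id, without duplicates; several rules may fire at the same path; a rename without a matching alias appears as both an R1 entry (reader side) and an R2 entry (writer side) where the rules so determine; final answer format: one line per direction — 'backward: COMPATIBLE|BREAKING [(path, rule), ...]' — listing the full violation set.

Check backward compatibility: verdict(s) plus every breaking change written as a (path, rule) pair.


arrows below run writer -> reader for Session
checking backward for Session: reader v2 against writer v1:
  writer optional, list<float32> -> list<float32>: reader extras maps from writer extras
  age: no writer-side match
  writer required, int32 -> int32: reader attempts maps from writer attempts
  writer required, int64 -> float64: reader duration maps from writer duration
  leftover writer field: quantity
  R3 fires at duration
  R1 fires at extras
  R4 fires at extras
  => backward verdict for Session: BREAKING, 3 violation(s)
the other Session changes do not affect what is asked:
  renamed field quantity to age in record Session -> inert for the asked Session verdict: nothing fires

backward: BREAKING [(duration, R3), (extras, R1), (extras, R4)]


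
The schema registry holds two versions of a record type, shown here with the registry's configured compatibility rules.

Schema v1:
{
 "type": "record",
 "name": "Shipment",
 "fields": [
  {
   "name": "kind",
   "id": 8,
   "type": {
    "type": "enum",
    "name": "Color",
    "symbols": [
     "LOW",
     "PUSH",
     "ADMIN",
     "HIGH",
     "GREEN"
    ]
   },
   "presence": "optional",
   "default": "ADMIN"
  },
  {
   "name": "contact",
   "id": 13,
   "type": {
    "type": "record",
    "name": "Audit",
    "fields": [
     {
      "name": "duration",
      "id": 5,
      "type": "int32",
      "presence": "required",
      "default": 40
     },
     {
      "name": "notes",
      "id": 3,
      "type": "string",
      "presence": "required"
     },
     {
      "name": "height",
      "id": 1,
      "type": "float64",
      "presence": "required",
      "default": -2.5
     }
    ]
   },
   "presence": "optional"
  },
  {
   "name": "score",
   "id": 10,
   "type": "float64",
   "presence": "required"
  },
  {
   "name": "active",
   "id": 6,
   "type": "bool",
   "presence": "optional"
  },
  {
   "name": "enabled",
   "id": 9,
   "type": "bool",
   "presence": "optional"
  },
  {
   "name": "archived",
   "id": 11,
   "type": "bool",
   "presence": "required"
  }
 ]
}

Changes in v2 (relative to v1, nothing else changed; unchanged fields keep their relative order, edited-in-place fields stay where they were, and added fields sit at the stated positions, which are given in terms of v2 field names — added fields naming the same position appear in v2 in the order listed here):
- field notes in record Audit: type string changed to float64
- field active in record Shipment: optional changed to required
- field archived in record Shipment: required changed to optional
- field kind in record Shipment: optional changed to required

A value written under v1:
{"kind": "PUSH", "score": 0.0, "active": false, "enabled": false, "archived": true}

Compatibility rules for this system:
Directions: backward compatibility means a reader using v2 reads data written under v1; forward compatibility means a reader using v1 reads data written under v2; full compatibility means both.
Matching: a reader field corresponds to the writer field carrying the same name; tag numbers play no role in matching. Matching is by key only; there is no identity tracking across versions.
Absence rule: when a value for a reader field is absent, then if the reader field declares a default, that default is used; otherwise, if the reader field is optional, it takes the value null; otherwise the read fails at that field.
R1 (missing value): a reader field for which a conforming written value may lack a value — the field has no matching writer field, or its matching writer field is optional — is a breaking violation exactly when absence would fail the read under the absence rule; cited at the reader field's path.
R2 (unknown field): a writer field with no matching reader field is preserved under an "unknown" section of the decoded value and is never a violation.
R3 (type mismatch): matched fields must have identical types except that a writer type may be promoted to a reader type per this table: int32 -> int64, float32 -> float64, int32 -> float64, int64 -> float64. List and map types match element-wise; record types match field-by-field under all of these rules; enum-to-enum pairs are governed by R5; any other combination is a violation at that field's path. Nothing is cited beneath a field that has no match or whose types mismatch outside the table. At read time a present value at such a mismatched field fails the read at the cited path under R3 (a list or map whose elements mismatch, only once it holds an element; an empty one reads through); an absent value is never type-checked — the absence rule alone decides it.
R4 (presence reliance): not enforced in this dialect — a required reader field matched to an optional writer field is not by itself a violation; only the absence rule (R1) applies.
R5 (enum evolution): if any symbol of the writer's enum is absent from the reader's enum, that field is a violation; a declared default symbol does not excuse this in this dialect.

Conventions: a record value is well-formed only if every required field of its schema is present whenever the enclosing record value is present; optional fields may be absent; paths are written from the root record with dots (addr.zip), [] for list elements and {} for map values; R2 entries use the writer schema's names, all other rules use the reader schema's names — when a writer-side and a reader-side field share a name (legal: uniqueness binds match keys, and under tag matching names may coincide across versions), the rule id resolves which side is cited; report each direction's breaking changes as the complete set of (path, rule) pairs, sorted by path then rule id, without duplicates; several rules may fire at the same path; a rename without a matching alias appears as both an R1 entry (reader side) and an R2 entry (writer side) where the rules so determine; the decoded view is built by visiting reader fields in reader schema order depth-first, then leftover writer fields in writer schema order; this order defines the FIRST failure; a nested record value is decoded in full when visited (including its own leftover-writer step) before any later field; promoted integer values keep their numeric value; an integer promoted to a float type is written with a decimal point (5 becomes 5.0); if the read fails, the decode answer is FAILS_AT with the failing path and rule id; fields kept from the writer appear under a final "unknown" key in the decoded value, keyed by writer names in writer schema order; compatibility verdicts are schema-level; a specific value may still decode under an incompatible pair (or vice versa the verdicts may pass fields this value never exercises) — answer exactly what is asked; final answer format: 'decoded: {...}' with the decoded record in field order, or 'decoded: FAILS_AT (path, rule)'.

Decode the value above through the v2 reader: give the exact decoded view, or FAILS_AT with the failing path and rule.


arrows below run writer -> reader for Shipment
decoding the Shipment value with the v2 reader:
  kind := "PUSH"
  contact := null (not supplied -> null)
  score := 0.0
  active := false
  enabled := false
  archived := true
  => decoded: {"kind": "PUSH", "contact": null, "score": 0.0, "active": false, "enabled": false, "archived": true}
ruling out the remaining Shipment differences:
  field notes in record Audit: type string changed to float64 -> schema-level compatibility only; this Shipment value's decode is unchanged
  field active in record Shipment: optional changed to required -> schema-level compatibility only; this Shipment value's decode is unchanged
  field archived in record Shipment: required changed to optional -> schema-level compatibility only; this Shipment value's decode is unchanged
  field kind in record Shipment: optional changed to required -> fires no rule on Shipment under this dialect and leaves the result unchanged

decoded: {"kind": "PUSH", "contact": null, "score": 0.0, "active": false, "enabled": false, "archived": true}
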